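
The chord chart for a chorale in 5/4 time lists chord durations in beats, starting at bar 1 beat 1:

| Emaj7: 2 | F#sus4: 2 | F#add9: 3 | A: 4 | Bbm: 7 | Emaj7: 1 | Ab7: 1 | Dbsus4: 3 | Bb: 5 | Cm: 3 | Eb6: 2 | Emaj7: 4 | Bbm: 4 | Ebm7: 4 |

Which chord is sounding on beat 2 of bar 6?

Bb

Beat 2 of bar 6 is beat (6−1)×5 + 2 = 27 overall.
Running totals: Emaj7 ends at 2, F#sus4 ends at 4, F#add9 ends at 7, A ends at 11, Bbm ends at 18, Emaj7 ends at 19, Ab7 ends at 20, Dbsus4 ends at 23, Bb ends at 28.
Beat 27 falls within Bb.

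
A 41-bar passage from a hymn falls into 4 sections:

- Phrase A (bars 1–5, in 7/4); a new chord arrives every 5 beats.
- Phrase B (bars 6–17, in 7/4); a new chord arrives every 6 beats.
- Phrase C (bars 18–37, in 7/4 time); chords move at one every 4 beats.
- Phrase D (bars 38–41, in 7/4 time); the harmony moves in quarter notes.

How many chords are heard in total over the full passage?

A: 5 bars × 7 beats = 35 beats; 5 beats/chord → 7 chords.
B: 12 bars × 7 beats = 84 beats; 6 beats/chord → 14 chords.
C: 20 bars × 7 beats = 140 beats; 4 beats/chord → 35 chords.
D: 4 bars × 7 beats = 28 beats; 1 beat/chord → 28 chords.
Total: 7 + 14 + 35 + 28 = 84.

84 chords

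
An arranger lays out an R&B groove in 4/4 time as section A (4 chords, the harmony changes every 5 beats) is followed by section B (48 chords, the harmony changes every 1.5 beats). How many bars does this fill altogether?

A: 4 × 5 = 20 beats = 5 bars.
B: 48 × 1.5 = 72 beats = 18 bars.
Total: 5 + 18 = 23 bars.

23 bars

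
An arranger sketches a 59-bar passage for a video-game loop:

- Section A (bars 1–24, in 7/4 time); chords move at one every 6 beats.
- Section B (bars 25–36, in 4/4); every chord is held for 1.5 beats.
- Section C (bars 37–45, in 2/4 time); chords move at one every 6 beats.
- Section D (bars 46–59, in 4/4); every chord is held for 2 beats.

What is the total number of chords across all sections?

A: 24·7 = 168 beats, 168/6 = 28 chords.
B: 12·4 = 48 beats, 48/1.5 = 32 chords.
C: 9·2 = 18 beats, 18/6 = 3 chords.
D: 14·4 = 56 beats, 56/2 = 28 chords.
Total: 28 + 32 + 3 + 28 = 91.

91 chords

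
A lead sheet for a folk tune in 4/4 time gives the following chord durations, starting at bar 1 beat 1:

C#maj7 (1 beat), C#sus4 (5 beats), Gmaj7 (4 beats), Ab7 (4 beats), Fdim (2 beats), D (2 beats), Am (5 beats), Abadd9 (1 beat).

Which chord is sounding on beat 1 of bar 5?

D

Beat 1 of bar 5 is beat (5−1)×4 + 1 = 17 overall.
Running totals: C#maj7 ends at 1, C#sus4 ends at 6, Gmaj7 ends at 10, Ab7 ends at 14, Fdim ends at 16, D ends at 18.
Beat 17 falls within D.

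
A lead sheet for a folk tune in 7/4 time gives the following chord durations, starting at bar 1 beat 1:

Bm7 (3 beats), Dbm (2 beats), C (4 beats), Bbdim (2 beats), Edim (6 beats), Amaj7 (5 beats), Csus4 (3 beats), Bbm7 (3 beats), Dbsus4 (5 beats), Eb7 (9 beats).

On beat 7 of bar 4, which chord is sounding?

Beat 7 of bar 4 is beat (4−1)×7 + 7 = 28 overall.
Running totals: Bm7 ends at 3, Dbm ends at 5, C ends at 9, Bbdim ends at 11, Edim ends at 17, Amaj7 ends at 22, Csus4 ends at 25, Bbm7 ends at 28.
Beat 28 falls within Bbm7.

Bbm7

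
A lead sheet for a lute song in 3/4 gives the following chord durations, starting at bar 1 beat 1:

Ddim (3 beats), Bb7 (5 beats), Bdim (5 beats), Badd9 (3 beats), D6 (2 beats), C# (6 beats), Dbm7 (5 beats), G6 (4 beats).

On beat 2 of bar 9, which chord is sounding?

Beat 2 of bar 9 is beat (9−1)×3 + 2 = 26 overall.
Running totals: Ddim ends at 3, Bb7 ends at 8, Bdim ends at 13, Badd9 ends at 16, D6 ends at 18, C# ends at 24, Dbm7 ends at 29.
Beat 26 falls within Dbm7.

Dbm7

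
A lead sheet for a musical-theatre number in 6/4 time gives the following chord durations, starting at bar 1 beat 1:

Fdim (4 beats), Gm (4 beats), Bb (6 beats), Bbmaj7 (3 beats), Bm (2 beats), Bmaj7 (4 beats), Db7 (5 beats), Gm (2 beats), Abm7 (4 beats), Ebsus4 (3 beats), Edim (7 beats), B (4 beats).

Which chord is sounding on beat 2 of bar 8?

Beat 2 of bar 8 is beat (8−1)×6 + 2 = 44 overall.
Running totals: Fdim ends at 4, Gm ends at 8, Bb ends at 14, Bbmaj7 ends at 17, Bm ends at 19, Bmaj7 ends at 23, Db7 ends at 28, Gm ends at 30, Abm7 ends at 34, Ebsus4 ends at 37, Edim ends at 44.
Beat 44 falls within Edim.

Edim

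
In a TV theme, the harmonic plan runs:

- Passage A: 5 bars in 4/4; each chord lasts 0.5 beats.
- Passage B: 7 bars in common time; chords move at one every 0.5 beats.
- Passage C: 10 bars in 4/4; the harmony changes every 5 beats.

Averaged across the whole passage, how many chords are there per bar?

52/11 chords per bar

A: 5 bars of 4 beats is 20 beats; at 0.5 beats each that's 40 chords.
B: 7 bars of 4 beats is 28 beats; at 0.5 beats each that's 56 chords.
C: 10 bars of 4 beats is 40 beats; at 5 beats each that's 8 chords.
Overall: 104 chords over 22 bars → 104/22 = 52/11 chords per bar.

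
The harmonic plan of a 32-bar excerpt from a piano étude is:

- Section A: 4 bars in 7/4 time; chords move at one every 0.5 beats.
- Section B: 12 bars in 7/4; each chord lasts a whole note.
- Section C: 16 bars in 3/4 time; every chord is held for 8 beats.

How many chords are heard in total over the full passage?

83 chords

A has 28 beats and chords last 0.5 each, so 56 chords.
B has 84 beats and chords last 4 each, so 21 chords.
C has 48 beats and chords last 8 each, so 6 chords.
Total: 56 + 21 + 6 = 83.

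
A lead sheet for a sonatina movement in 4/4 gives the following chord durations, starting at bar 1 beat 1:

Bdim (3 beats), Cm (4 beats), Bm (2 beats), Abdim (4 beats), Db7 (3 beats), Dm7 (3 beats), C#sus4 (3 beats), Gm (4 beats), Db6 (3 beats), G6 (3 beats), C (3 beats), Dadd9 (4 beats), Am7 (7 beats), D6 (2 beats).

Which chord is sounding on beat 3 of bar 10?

Beat 3 of bar 10 is beat (10−1)×4 + 3 = 39 overall.
Running totals: Bdim ends at 3, Cm ends at 7, Bm ends at 9, Abdim ends at 13, Db7 ends at 16, Dm7 ends at 19, C#sus4 ends at 22, Gm ends at 26, Db6 ends at 29, G6 ends at 32, C ends at 35, Dadd9 ends at 39.
Beat 39 falls within Dadd9.

Dadd9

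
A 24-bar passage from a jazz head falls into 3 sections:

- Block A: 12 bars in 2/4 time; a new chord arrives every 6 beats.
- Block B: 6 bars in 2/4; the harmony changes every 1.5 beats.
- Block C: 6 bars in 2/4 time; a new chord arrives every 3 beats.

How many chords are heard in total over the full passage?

16 chords

A: 12·2 = 24 beats, 24/6 = 4 chords.
B: 6·2 = 12 beats, 12/1.5 = 8 chords.
C: 6·2 = 12 beats, 12/3 = 4 chords.
Total: 4 + 8 + 4 = 16.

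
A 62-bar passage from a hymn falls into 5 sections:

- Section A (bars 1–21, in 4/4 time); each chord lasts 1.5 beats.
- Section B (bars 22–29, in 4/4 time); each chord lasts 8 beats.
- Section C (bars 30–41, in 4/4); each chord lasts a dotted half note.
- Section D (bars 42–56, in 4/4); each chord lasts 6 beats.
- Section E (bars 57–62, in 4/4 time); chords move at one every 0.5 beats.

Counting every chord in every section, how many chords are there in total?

134 chords

A: 21·4 = 84 beats, 84/1.5 = 56 chords.
B: 8·4 = 32 beats, 32/8 = 4 chords.
C: 12·4 = 48 beats, 48/3 = 16 chords.
D: 15·4 = 60 beats, 60/6 = 10 chords.
E: 6·4 = 24 beats, 24/0.5 = 48 chords.
Total: 56 + 4 + 16 + 10 + 48 = 134.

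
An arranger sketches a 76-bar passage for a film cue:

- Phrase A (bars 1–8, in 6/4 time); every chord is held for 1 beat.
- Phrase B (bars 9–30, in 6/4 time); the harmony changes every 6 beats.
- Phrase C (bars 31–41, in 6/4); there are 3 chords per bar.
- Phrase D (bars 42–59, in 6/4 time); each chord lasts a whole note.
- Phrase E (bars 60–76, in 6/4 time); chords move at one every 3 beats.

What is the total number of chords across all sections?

A: 8 bars × 6 beats = 48 beats; 1 beat/chord → 48 chords.
B: 22 bars × 6 beats = 132 beats; 6 beats/chord → 22 chords.
C: 11 bars × 6 beats = 66 beats; 2 beats/chord → 33 chords.
D: 18 bars × 6 beats = 108 beats; 4 beats/chord → 27 chords.
E: 17 bars × 6 beats = 102 beats; 3 beats/chord → 34 chords.
Total: 48 + 22 + 33 + 27 + 34 = 164.

164 chords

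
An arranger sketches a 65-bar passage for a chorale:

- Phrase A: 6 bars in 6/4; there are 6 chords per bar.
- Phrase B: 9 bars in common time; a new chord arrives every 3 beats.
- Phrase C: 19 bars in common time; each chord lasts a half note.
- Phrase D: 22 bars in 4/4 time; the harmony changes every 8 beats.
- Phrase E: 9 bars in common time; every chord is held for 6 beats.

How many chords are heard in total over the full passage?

A: 6 bars × 6 beats = 36 beats; 1 beat/chord → 36 chords.
B: 9 bars × 4 beats = 36 beats; 3 beats/chord → 12 chords.
C: 19 bars × 4 beats = 76 beats; 2 beats/chord → 38 chords.
D: 22 bars × 4 beats = 88 beats; 8 beats/chord → 11 chords.
E: 9 bars × 4 beats = 36 beats; 6 beats/chord → 6 chords.
Total: 36 + 12 + 38 + 11 + 6 = 103.

103 chords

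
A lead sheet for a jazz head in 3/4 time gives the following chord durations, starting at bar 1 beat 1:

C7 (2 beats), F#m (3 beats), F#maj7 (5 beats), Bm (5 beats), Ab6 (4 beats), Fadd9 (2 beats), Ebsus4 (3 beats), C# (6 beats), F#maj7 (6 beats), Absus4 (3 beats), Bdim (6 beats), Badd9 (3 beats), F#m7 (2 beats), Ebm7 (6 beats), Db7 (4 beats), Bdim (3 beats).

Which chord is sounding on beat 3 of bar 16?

Badd9

Beat 3 of bar 16 is beat (16−1)×3 + 3 = 48 overall.
Running totals: C7 ends at 2, F#m ends at 5, F#maj7 ends at 10, Bm ends at 15, Ab6 ends at 19, Fadd9 ends at 21, Ebsus4 ends at 24, C# ends at 30, F#maj7 ends at 36, Absus4 ends at 39, Bdim ends at 45, Badd9 ends at 48.
Beat 48 falls within Badd9.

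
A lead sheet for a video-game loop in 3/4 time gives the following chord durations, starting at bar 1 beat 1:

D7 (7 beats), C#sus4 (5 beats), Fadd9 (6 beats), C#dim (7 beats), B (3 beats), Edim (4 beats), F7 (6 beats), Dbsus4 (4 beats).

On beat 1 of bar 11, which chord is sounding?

Edim

Beat 1 of bar 11 is beat (11−1)×3 + 1 = 31 overall.
Running totals: D7 ends at 7, C#sus4 ends at 12, Fadd9 ends at 18, C#dim ends at 25, B ends at 28, Edim ends at 32.
Beat 31 falls within Edim.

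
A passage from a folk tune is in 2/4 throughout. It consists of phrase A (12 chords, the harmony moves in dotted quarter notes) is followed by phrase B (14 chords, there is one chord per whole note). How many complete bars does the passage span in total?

A: 12 × 1.5 = 18 beats = 9 bars.
B: 14 × 4 = 56 beats = 28 bars.
Total: 9 + 28 = 37 bars.

37 bars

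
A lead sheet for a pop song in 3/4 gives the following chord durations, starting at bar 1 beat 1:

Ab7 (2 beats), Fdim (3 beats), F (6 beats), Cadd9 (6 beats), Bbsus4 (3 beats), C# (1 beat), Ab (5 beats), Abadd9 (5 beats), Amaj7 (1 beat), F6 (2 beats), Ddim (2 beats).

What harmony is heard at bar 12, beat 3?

Beat 3 of bar 12 is beat (12−1)×3 + 3 = 36 overall.
Running totals: Ab7 ends at 2, Fdim ends at 5, F ends at 11, Cadd9 ends at 17, Bbsus4 ends at 20, C# ends at 21, Ab ends at 26, Abadd9 ends at 31, Amaj7 ends at 32, F6 ends at 34, Ddim ends at 36.
Beat 36 falls within Ddim.

Ddim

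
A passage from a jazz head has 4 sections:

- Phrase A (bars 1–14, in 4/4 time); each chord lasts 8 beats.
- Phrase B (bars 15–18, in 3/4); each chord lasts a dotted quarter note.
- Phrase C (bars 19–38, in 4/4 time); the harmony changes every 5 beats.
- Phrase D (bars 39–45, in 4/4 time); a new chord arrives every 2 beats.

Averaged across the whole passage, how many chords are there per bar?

A: 14 × 4 = 56 beats ÷ 8 = 7 chords.
B: 4 × 3 = 12 beats ÷ 1.5 = 8 chords.
C: 20 × 4 = 80 beats ÷ 5 = 16 chords.
D: 7 × 4 = 28 beats ÷ 2 = 14 chords.
Overall: 45 chords over 45 bars → 45/45 = 1 chords per bar.

1 chords per bar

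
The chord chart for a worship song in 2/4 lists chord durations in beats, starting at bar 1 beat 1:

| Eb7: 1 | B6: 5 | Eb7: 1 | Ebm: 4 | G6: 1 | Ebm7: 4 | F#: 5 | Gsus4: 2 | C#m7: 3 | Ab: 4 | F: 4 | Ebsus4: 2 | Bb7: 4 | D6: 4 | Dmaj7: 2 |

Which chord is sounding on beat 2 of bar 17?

Beat 2 of bar 17 is beat (17−1)×2 + 2 = 34 overall.
Running totals: Eb7 ends at 1, B6 ends at 6, Eb7 ends at 7, Ebm ends at 11, G6 ends at 12, Ebm7 ends at 16, F# ends at 21, Gsus4 ends at 23, C#m7 ends at 26, Ab ends at 30, F ends at 34.
Beat 34 falls within F.

F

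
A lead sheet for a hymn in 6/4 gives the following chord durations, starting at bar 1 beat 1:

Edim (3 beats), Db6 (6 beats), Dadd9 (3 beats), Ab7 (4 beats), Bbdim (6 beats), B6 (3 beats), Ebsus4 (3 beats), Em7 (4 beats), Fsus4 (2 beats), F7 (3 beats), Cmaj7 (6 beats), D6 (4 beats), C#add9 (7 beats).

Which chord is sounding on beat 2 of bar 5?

Beat 2 of bar 5 is beat (5−1)×6 + 2 = 26 overall.
Running totals: Edim ends at 3, Db6 ends at 9, Dadd9 ends at 12, Ab7 ends at 16, Bbdim ends at 22, B6 ends at 25, Ebsus4 ends at 28.
Beat 26 falls within Ebsus4.

Ebsus4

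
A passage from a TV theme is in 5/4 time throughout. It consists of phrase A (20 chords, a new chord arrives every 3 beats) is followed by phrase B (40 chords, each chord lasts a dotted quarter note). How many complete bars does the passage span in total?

24 bars

A: 20 × 3 = 60 beats = 12 bars.
B: 40 × 1.5 = 60 beats = 12 bars.
Total: 12 + 12 = 24 bars.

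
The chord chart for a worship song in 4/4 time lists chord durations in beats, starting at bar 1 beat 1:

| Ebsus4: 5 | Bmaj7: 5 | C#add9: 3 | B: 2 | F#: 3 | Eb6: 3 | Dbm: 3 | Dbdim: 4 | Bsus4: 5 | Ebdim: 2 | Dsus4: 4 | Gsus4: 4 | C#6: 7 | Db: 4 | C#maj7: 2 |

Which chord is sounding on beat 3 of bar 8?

Bsus4

Beat 3 of bar 8 is beat (8−1)×4 + 3 = 31 overall.
Running totals: Ebsus4 ends at 5, Bmaj7 ends at 10, C#add9 ends at 13, B ends at 15, F# ends at 18, Eb6 ends at 21, Dbm ends at 24, Dbdim ends at 28, Bsus4 ends at 33.
Beat 31 falls within Bsus4.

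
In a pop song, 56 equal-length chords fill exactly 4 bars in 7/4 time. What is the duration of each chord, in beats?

4 bars × 7 beats/bar = 28 beats total.
28 beats ÷ 56 chords = 0.5 beats per chord.
(That is an eighth note.)

0.5 beats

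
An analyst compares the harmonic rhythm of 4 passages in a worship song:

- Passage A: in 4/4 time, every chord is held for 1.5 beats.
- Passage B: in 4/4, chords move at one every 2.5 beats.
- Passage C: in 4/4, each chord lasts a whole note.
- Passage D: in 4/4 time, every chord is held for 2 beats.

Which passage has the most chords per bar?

A: each chord is 1.5 beats in 4/4, so 8/3 per bar.
B: each chord is 2.5 beats in 4/4, so 1.6 per bar.
C: each chord is 4 beats in 4/4, so 1 per bar.
D: each chord is 2 beats in 4/4, so 2 per bar.
Fastest is A at 8/3 chords/bar.

Passage A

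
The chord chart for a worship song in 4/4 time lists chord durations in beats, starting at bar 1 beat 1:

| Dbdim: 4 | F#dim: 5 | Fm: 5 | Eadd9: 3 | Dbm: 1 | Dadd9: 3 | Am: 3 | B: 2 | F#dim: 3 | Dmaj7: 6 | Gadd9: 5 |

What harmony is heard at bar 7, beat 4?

Beat 4 of bar 7 is beat (7−1)×4 + 4 = 28 overall.
Running totals: Dbdim ends at 4, F#dim ends at 9, Fm ends at 14, Eadd9 ends at 17, Dbm ends at 18, Dadd9 ends at 21, Am ends at 24, B ends at 26, F#dim ends at 29.
Beat 28 falls within F#dim.

F#dim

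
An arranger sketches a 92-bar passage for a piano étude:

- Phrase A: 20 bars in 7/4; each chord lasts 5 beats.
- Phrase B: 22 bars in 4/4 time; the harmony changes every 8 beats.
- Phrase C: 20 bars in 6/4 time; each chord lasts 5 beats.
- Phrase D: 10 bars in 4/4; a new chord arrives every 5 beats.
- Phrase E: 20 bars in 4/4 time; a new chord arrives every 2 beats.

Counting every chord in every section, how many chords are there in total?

A: 20·7 = 140 beats, 140/5 = 28 chords.
B: 22·4 = 88 beats, 88/8 = 11 chords.
C: 20·6 = 120 beats, 120/5 = 24 chords.
D: 10·4 = 40 beats, 40/5 = 8 chords.
E: 20·4 = 80 beats, 80/2 = 40 chords.
Total: 28 + 11 + 24 + 8 + 40 = 111.

111 chords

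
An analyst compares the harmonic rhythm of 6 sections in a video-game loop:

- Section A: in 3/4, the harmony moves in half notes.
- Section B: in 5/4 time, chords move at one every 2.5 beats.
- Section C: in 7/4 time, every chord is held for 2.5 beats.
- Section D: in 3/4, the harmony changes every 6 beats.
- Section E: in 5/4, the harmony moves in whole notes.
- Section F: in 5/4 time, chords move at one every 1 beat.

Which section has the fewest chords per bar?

Section D

A: 3 beats/bar ÷ 2 beats/chord = 1.5 chords/bar.
B: 5 beats/bar ÷ 2.5 beats/chord = 2 chords/bar.
C: 7 beats/bar ÷ 2.5 beats/chord = 2.8 chords/bar.
D: 3 beats/bar ÷ 6 beats/chord = 0.5 chords/bar.
E: 5 beats/bar ÷ 4 beats/chord = 1.25 chords/bar.
F: 5 beats/bar ÷ 1 beat/chord = 5 chords/bar.
Slowest is D at 0.5 chords/bar.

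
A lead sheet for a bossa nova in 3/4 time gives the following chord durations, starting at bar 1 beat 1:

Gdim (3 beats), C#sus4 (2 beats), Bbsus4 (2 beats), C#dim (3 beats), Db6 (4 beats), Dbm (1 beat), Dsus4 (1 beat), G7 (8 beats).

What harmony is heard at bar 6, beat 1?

Dsus4

Beat 1 of bar 6 is beat (6−1)×3 + 1 = 16 overall.
Running totals: Gdim ends at 3, C#sus4 ends at 5, Bbsus4 ends at 7, C#dim ends at 10, Db6 ends at 14, Dbm ends at 15, Dsus4 ends at 16.
Beat 16 falls within Dsus4.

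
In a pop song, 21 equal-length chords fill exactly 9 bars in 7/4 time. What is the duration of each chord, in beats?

9 bars × 7 beats/bar = 63 beats total.
63 beats ÷ 21 chords = 3 beats per chord.
(That is a dotted half note.)

3 beats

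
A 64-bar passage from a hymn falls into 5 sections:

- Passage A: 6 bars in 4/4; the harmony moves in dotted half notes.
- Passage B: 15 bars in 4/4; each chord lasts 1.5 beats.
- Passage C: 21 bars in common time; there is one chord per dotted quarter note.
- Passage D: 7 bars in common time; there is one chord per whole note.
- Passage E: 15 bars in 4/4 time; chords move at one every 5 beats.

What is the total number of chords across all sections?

A: 6·4 = 24 beats, 24/3 = 8 chords.
B: 15·4 = 60 beats, 60/1.5 = 40 chords.
C: 21·4 = 84 beats, 84/1.5 = 56 chords.
D: 7·4 = 28 beats, 28/4 = 7 chords.
E: 15·4 = 60 beats, 60/5 = 12 chords.
Total: 8 + 40 + 56 + 7 + 12 = 123.

123 chords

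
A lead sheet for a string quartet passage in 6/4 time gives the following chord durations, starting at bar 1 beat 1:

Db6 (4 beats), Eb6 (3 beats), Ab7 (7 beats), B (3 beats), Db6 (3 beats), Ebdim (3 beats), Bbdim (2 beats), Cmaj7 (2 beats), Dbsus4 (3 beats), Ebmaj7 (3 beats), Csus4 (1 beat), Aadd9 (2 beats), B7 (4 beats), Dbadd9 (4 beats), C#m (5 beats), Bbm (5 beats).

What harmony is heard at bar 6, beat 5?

Beat 5 of bar 6 is beat (6−1)×6 + 5 = 35 overall.
Running totals: Db6 ends at 4, Eb6 ends at 7, Ab7 ends at 14, B ends at 17, Db6 ends at 20, Ebdim ends at 23, Bbdim ends at 25, Cmaj7 ends at 27, Dbsus4 ends at 30, Ebmaj7 ends at 33, Csus4 ends at 34, Aadd9 ends at 36.
Beat 35 falls within Aadd9.

Aadd9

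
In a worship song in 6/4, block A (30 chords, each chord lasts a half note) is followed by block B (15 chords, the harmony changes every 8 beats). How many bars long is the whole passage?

30 bars

A: 30 × 2 = 60 beats = 10 bars.
B: 15 × 8 = 120 beats = 20 bars.
Total: 10 + 20 = 30 bars.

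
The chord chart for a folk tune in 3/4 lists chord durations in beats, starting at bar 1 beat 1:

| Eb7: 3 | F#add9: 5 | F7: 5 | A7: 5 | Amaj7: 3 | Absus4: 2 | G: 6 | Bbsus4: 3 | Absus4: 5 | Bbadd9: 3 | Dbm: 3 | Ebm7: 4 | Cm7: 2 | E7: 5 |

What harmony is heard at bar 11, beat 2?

Bbsus4

Beat 2 of bar 11 is beat (11−1)×3 + 2 = 32 overall.
Running totals: Eb7 ends at 3, F#add9 ends at 8, F7 ends at 13, A7 ends at 18, Amaj7 ends at 21, Absus4 ends at 23, G ends at 29, Bbsus4 ends at 32.
Beat 32 falls within Bbsus4.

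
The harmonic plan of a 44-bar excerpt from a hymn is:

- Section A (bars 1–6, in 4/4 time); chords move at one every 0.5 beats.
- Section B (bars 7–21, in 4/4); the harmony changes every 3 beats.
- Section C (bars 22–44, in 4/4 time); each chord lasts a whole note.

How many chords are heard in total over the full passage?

A: 6·4 = 24 beats, 24/0.5 = 48 chords.
B: 15·4 = 60 beats, 60/3 = 20 chords.
C: 23·4 = 92 beats, 92/4 = 23 chords.
Total: 48 + 20 + 23 = 91.

91 chords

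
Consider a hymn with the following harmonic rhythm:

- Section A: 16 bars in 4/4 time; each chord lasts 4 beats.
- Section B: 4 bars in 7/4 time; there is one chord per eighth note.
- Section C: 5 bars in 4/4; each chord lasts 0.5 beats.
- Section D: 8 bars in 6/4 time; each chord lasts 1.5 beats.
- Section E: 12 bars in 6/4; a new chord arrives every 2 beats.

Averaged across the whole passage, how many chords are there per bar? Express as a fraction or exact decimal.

A: 16 × 4 = 64 beats ÷ 4 = 16 chords.
B: 4 × 7 = 28 beats ÷ 0.5 = 56 chords.
C: 5 × 4 = 20 beats ÷ 0.5 = 40 chords.
D: 8 × 6 = 48 beats ÷ 1.5 = 32 chords.
E: 12 × 6 = 72 beats ÷ 2 = 36 chords.
Overall: 180 chords over 45 bars → 180/45 = 4 chords per bar.

4 chords per bar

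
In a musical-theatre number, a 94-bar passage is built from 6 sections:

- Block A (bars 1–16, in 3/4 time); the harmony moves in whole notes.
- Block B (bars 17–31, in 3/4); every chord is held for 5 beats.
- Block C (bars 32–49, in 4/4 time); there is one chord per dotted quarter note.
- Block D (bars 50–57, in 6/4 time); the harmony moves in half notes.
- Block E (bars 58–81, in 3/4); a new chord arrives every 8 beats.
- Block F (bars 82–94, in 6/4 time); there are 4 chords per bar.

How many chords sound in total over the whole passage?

A: 16 bars × 3 beats = 48 beats; 4 beats/chord → 12 chords.
B: 15 bars × 3 beats = 45 beats; 5 beats/chord → 9 chords.
C: 18 bars × 4 beats = 72 beats; 1.5 beats/chord → 48 chords.
D: 8 bars × 6 beats = 48 beats; 2 beats/chord → 24 chords.
E: 24 bars × 3 beats = 72 beats; 8 beats/chord → 9 chords.
F: 13 bars × 6 beats = 78 beats; 1.5 beats/chord → 52 chords.
Total: 12 + 9 + 48 + 24 + 9 + 52 = 154.

154 chords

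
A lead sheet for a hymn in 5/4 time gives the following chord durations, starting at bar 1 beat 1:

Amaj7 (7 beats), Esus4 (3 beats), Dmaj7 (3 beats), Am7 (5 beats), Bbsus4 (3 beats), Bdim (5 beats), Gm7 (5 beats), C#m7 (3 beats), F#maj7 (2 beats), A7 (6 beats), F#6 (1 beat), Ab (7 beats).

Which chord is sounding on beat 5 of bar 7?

Beat 5 of bar 7 is beat (7−1)×5 + 5 = 35 overall.
Running totals: Amaj7 ends at 7, Esus4 ends at 10, Dmaj7 ends at 13, Am7 ends at 18, Bbsus4 ends at 21, Bdim ends at 26, Gm7 ends at 31, C#m7 ends at 34, F#maj7 ends at 36.
Beat 35 falls within F#maj7.

F#maj7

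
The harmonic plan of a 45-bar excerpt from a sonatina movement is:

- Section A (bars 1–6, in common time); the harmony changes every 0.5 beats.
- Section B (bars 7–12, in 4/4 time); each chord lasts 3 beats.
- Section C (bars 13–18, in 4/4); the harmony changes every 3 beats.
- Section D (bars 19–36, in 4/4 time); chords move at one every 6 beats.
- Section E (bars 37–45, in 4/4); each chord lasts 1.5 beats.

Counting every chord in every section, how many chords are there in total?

100 chords

A: 6 bars × 4 beats = 24 beats; 0.5 beats/chord → 48 chords.
B: 6 bars × 4 beats = 24 beats; 3 beats/chord → 8 chords.
C: 6 bars × 4 beats = 24 beats; 3 beats/chord → 8 chords.
D: 18 bars × 4 beats = 72 beats; 6 beats/chord → 12 chords.
E: 9 bars × 4 beats = 36 beats; 1.5 beats/chord → 24 chords.
Total: 48 + 8 + 8 + 12 + 24 = 100.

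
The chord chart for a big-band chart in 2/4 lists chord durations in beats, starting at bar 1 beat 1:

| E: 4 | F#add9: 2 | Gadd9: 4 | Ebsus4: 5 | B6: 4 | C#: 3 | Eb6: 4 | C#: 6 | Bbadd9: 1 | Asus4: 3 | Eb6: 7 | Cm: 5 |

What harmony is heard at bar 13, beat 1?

Eb6

Beat 1 of bar 13 is beat (13−1)×2 + 1 = 25 overall.
Running totals: E ends at 4, F#add9 ends at 6, Gadd9 ends at 10, Ebsus4 ends at 15, B6 ends at 19, C# ends at 22, Eb6 ends at 26.
Beat 25 falls within Eb6.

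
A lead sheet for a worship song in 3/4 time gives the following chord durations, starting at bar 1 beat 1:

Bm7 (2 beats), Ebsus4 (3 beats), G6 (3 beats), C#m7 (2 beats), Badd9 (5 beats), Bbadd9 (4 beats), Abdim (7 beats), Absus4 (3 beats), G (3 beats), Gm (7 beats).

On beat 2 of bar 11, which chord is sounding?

Beat 2 of bar 11 is beat (11−1)×3 + 2 = 32 overall.
Running totals: Bm7 ends at 2, Ebsus4 ends at 5, G6 ends at 8, C#m7 ends at 10, Badd9 ends at 15, Bbadd9 ends at 19, Abdim ends at 26, Absus4 ends at 29, G ends at 32.
Beat 32 falls within G.

G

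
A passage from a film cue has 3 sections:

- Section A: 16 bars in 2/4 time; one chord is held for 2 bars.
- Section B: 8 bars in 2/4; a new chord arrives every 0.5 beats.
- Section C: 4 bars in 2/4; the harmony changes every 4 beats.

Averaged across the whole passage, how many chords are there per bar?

A: 16 × 2 = 32 beats ÷ 4 = 8 chords.
B: 8 × 2 = 16 beats ÷ 0.5 = 32 chords.
C: 4 × 2 = 8 beats ÷ 4 = 2 chords.
Overall: 42 chords over 28 bars → 42/28 = 1.5 chords per bar.

1.5 chords per bar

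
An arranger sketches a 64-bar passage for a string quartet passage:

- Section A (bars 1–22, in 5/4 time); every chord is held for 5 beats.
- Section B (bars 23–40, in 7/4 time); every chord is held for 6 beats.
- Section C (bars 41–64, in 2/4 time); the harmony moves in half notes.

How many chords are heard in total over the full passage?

A has 110 beats and chords last 5 each, so 22 chords.
B has 126 beats and chords last 6 each, so 21 chords.
C has 48 beats and chords last 2 each, so 24 chords.
Total: 22 + 21 + 24 = 67.

67 chords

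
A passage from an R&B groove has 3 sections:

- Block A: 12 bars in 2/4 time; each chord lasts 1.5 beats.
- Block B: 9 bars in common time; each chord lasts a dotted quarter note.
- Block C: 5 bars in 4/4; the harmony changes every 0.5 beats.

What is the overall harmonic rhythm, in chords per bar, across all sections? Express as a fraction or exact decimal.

40/13 chords per bar

A: 12 bars of 2 beats is 24 beats; at 1.5 beats each that's 16 chords.
B: 9 bars of 4 beats is 36 beats; at 1.5 beats each that's 24 chords.
C: 5 bars of 4 beats is 20 beats; at 0.5 beats each that's 40 chords.
Overall: 80 chords over 26 bars → 80/26 = 40/13 chords per bar.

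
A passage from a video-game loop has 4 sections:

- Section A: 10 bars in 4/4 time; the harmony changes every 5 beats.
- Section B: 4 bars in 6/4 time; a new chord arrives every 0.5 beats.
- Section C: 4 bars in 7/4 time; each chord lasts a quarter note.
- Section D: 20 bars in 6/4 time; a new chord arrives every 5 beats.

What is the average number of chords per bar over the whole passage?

A: 10 bars of 4 beats is 40 beats; at 5 beats each that's 8 chords.
B: 4 bars of 6 beats is 24 beats; at 0.5 beats each that's 48 chords.
C: 4 bars of 7 beats is 28 beats; at 1 beat each that's 28 chords.
D: 20 bars of 6 beats is 120 beats; at 5 beats each that's 24 chords.
Overall: 108 chords over 38 bars → 108/38 = 54/19 chords per bar.

54/19 chords per bar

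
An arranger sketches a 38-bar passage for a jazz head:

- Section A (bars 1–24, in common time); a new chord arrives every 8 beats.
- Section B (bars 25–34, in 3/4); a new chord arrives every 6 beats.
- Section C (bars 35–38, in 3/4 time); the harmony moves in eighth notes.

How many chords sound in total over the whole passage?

A: 24 bars × 4 beats = 96 beats; 8 beats/chord → 12 chords.
B: 10 bars × 3 beats = 30 beats; 6 beats/chord → 5 chords.
C: 4 bars × 3 beats = 12 beats; 0.5 beats/chord → 24 chords.
Total: 12 + 5 + 24 = 41.

41 chords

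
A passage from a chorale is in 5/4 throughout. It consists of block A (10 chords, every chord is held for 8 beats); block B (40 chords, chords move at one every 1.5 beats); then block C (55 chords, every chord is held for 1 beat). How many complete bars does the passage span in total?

A: 10 × 8 = 80 beats = 16 bars.
B: 40 × 1.5 = 60 beats = 12 bars.
C: 55 × 1 = 55 beats = 11 bars.
Total: 16 + 12 + 11 = 39 bars.

39 bars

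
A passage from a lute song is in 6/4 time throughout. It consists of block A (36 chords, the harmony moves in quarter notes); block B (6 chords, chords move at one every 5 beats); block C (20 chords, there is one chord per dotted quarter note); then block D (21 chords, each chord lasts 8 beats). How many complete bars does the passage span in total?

A: 36 × 1 = 36 beats = 6 bars.
B: 6 × 5 = 30 beats = 5 bars.
C: 20 × 1.5 = 30 beats = 5 bars.
D: 21 × 8 = 168 beats = 28 bars.
Total: 6 + 5 + 5 + 28 = 44 bars.

44 bars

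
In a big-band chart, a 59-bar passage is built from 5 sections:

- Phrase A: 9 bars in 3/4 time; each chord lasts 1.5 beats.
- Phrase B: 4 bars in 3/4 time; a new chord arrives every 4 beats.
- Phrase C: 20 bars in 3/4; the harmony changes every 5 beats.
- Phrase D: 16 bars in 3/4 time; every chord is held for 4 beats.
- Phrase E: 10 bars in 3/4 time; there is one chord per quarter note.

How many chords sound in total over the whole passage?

75 chords

A has 27 beats and chords last 1.5 each, so 18 chords.
B has 12 beats and chords last 4 each, so 3 chords.
C has 60 beats and chords last 5 each, so 12 chords.
D has 48 beats and chords last 4 each, so 12 chords.
E has 30 beats and chords last 1 each, so 30 chords.
Total: 18 + 3 + 12 + 12 + 30 = 75.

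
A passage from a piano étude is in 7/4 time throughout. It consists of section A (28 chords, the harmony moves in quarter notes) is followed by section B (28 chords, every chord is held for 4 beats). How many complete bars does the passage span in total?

A: 28 × 1 = 28 beats = 4 bars.
B: 28 × 4 = 112 beats = 16 bars.
Total: 4 + 16 = 20 bars.

20 bars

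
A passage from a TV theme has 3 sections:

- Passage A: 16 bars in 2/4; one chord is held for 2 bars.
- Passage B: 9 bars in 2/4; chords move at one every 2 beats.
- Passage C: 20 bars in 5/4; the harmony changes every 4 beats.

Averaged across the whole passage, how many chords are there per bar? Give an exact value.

14/15 chords per bar

A: 16 × 2 = 32 beats ÷ 4 = 8 chords.
B: 9 × 2 = 18 beats ÷ 2 = 9 chords.
C: 20 × 5 = 100 beats ÷ 4 = 25 chords.
Overall: 42 chords over 45 bars → 42/45 = 14/15 chords per bar.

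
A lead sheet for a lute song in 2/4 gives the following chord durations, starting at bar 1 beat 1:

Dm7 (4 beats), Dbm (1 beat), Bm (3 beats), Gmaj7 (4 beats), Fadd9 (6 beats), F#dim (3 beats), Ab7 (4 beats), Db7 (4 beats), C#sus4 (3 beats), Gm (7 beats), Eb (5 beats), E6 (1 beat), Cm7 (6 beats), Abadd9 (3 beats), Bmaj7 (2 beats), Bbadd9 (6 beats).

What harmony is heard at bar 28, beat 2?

Bmaj7

Beat 2 of bar 28 is beat (28−1)×2 + 2 = 56 overall.
Running totals: Dm7 ends at 4, Dbm ends at 5, Bm ends at 8, Gmaj7 ends at 12, Fadd9 ends at 18, F#dim ends at 21, Ab7 ends at 25, Db7 ends at 29, C#sus4 ends at 32, Gm ends at 39, Eb ends at 44, E6 ends at 45, Cm7 ends at 51, Abadd9 ends at 54, Bmaj7 ends at 56.
Beat 56 falls within Bmaj7.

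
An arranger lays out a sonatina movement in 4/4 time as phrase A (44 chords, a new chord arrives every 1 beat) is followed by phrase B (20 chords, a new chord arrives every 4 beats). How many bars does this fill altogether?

A: 44 × 1 = 44 beats = 11 bars.
B: 20 × 4 = 80 beats = 20 bars.
Total: 11 + 20 = 31 bars.

31 bars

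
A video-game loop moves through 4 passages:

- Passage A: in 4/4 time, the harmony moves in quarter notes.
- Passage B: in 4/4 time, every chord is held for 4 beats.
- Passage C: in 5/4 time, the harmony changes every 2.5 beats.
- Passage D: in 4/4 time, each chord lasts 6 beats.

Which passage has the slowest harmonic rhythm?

A: 4/1 = 4 chords/bar.
B: 4/4 = 1 chord/bar.
C: 5/2.5 = 2 chords/bar.
D: 4/6 = 2/3 chords/bar.
Slowest is D at 2/3 chords/bar.

Passage D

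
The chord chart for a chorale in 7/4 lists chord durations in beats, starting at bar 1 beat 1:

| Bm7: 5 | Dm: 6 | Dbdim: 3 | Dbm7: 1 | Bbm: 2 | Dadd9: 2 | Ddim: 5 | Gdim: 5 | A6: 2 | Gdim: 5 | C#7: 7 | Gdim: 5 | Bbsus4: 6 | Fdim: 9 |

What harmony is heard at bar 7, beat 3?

Beat 3 of bar 7 is beat (7−1)×7 + 3 = 45 overall.
Running totals: Bm7 ends at 5, Dm ends at 11, Dbdim ends at 14, Dbm7 ends at 15, Bbm ends at 17, Dadd9 ends at 19, Ddim ends at 24, Gdim ends at 29, A6 ends at 31, Gdim ends at 36, C#7 ends at 43, Gdim ends at 48.
Beat 45 falls within Gdim.

Gdim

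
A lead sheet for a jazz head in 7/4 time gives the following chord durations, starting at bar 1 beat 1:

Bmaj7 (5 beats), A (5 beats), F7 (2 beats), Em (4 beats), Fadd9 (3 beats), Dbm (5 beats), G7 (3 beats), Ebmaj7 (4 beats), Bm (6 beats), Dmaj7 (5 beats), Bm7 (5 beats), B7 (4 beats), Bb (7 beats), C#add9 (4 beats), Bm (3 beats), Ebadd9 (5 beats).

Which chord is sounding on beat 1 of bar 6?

Beat 1 of bar 6 is beat (6−1)×7 + 1 = 36 overall.
Running totals: Bmaj7 ends at 5, A ends at 10, F7 ends at 12, Em ends at 16, Fadd9 ends at 19, Dbm ends at 24, G7 ends at 27, Ebmaj7 ends at 31, Bm ends at 37.
Beat 36 falls within Bm.

Bm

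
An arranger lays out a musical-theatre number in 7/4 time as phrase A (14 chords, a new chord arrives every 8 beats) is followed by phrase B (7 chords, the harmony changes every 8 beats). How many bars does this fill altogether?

24 bars

A: 14 × 8 = 112 beats = 16 bars.
B: 7 × 8 = 56 beats = 8 bars.
Total: 16 + 8 = 24 bars.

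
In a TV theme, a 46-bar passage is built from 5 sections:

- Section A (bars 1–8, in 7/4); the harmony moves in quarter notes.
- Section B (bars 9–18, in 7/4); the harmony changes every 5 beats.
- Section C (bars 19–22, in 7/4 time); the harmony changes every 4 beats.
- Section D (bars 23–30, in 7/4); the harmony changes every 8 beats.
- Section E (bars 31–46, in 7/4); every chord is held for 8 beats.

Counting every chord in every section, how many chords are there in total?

98 chords

A: 8 bars × 7 beats = 56 beats; 1 beat/chord → 56 chords.
B: 10 bars × 7 beats = 70 beats; 5 beats/chord → 14 chords.
C: 4 bars × 7 beats = 28 beats; 4 beats/chord → 7 chords.
D: 8 bars × 7 beats = 56 beats; 8 beats/chord → 7 chords.
E: 16 bars × 7 beats = 112 beats; 8 beats/chord → 14 chords.
Total: 56 + 14 + 7 + 7 + 14 = 98.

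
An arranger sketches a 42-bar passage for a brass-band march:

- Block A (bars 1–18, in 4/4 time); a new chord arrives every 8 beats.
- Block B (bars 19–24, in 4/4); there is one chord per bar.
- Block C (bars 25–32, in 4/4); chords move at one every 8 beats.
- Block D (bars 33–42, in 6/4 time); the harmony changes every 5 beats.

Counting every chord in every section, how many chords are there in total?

31 chords

A: 18 bars × 4 beats = 72 beats; 8 beats/chord → 9 chords.
B: 6 bars × 4 beats = 24 beats; 4 beats/chord → 6 chords.
C: 8 bars × 4 beats = 32 beats; 8 beats/chord → 4 chords.
D: 10 bars × 6 beats = 60 beats; 5 beats/chord → 12 chords.
Total: 9 + 6 + 4 + 12 = 31.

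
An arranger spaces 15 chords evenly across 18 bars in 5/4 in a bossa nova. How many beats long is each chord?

18 bars × 5 beats/bar = 90 beats total.
90 beats ÷ 15 chords = 6 beats per chord.

6 beats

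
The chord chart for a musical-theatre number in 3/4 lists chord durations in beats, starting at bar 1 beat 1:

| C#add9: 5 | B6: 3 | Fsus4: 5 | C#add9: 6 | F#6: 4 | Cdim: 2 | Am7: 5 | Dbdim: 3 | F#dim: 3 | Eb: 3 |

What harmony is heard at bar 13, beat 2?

Eb

Beat 2 of bar 13 is beat (13−1)×3 + 2 = 38 overall.
Running totals: C#add9 ends at 5, B6 ends at 8, Fsus4 ends at 13, C#add9 ends at 19, F#6 ends at 23, Cdim ends at 25, Am7 ends at 30, Dbdim ends at 33, F#dim ends at 36, Eb ends at 39.
Beat 38 falls within Eb.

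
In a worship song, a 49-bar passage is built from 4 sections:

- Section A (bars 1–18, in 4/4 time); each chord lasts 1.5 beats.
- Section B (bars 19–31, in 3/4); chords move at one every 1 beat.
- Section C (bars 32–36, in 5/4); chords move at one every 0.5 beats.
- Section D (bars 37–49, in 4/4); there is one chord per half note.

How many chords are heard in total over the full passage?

163 chords

A: 18·4 = 72 beats, 72/1.5 = 48 chords.
B: 13·3 = 39 beats, 39/1 = 39 chords.
C: 5·5 = 25 beats, 25/0.5 = 50 chords.
D: 13·4 = 52 beats, 52/2 = 26 chords.
Total: 48 + 39 + 50 + 26 = 163.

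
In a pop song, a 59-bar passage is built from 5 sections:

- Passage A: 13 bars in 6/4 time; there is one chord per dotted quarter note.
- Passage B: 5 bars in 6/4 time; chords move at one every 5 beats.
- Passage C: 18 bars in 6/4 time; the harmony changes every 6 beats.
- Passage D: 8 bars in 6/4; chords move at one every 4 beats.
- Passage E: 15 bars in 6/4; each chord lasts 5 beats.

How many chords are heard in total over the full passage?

106 chords

A: 13·6 = 78 beats, 78/1.5 = 52 chords.
B: 5·6 = 30 beats, 30/5 = 6 chords.
C: 18·6 = 108 beats, 108/6 = 18 chords.
D: 8·6 = 48 beats, 48/4 = 12 chords.
E: 15·6 = 90 beats, 90/5 = 18 chords.
Total: 52 + 6 + 18 + 12 + 18 = 106.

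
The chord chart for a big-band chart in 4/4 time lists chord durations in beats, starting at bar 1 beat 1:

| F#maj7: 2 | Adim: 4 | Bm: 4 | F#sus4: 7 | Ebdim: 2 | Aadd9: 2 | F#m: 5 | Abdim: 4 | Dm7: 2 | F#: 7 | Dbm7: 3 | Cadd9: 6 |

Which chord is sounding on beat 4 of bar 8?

Dm7

Beat 4 of bar 8 is beat (8−1)×4 + 4 = 32 overall.
Running totals: F#maj7 ends at 2, Adim ends at 6, Bm ends at 10, F#sus4 ends at 17, Ebdim ends at 19, Aadd9 ends at 21, F#m ends at 26, Abdim ends at 30, Dm7 ends at 32.
Beat 32 falls within Dm7.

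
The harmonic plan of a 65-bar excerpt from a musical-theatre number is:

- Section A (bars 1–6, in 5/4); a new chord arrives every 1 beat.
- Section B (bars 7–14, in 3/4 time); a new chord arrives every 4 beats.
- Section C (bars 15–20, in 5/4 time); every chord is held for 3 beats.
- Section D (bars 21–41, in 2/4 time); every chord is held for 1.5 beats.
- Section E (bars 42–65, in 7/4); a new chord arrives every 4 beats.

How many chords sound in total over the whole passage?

116 chords

A has 30 beats and chords last 1 each, so 30 chords.
B has 24 beats and chords last 4 each, so 6 chords.
C has 30 beats and chords last 3 each, so 10 chords.
D has 42 beats and chords last 1.5 each, so 28 chords.
E has 168 beats and chords last 4 each, so 42 chords.
Total: 30 + 6 + 10 + 28 + 42 = 116.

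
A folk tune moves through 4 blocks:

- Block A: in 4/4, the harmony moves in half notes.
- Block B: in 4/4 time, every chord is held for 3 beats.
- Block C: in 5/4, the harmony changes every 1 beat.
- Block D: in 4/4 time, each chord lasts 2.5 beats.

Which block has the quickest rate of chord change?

A: 4 beats/bar ÷ 2 beats/chord = 2 chords/bar.
B: 4 beats/bar ÷ 3 beats/chord = 4/3 chords/bar.
C: 5 beats/bar ÷ 1 beat/chord = 5 chords/bar.
D: 4 beats/bar ÷ 2.5 beats/chord = 1.6 chords/bar.
Fastest is C at 5 chords/bar.

Block C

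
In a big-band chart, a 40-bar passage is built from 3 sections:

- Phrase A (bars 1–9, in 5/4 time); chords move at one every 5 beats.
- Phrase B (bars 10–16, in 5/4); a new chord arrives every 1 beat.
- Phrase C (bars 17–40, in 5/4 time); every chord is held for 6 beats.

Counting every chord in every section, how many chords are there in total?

A has 45 beats and chords last 5 each, so 9 chords.
B has 35 beats and chords last 1 each, so 35 chords.
C has 120 beats and chords last 6 each, so 20 chords.
Total: 9 + 35 + 20 = 64.

64 chords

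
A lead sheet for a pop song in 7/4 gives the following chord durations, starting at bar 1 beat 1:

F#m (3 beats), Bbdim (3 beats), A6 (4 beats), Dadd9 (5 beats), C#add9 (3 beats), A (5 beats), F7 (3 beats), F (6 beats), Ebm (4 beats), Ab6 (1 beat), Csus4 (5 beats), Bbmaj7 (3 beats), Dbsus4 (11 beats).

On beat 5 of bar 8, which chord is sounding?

Dbsus4

Beat 5 of bar 8 is beat (8−1)×7 + 5 = 54 overall.
Running totals: F#m ends at 3, Bbdim ends at 6, A6 ends at 10, Dadd9 ends at 15, C#add9 ends at 18, A ends at 23, F7 ends at 26, F ends at 32, Ebm ends at 36, Ab6 ends at 37, Csus4 ends at 42, Bbmaj7 ends at 45, Dbsus4 ends at 56.
Beat 54 falls within Dbsus4.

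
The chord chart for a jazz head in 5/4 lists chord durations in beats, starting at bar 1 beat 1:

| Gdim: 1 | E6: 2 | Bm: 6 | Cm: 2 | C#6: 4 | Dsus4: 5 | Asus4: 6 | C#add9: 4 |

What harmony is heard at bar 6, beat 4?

C#add9

Beat 4 of bar 6 is beat (6−1)×5 + 4 = 29 overall.
Running totals: Gdim ends at 1, E6 ends at 3, Bm ends at 9, Cm ends at 11, C#6 ends at 15, Dsus4 ends at 20, Asus4 ends at 26, C#add9 ends at 30.
Beat 29 falls within C#add9.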